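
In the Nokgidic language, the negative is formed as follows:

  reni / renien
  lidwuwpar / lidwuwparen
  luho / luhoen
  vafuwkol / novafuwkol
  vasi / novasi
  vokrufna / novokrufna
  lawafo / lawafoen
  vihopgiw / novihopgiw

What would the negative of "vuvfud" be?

novuvfud

vasi and reni both end in -i yet inflect differently (novasi, renien), so the final letter is not what conditions the rule; the first letter is.
"vuvfud" begins with v-. The stems beginning with v- (vasi → novasi, vafuwkol → novafuwkol, vokrufna → novokrufna) add the prefix no-.
So vuvfud → novuvfud.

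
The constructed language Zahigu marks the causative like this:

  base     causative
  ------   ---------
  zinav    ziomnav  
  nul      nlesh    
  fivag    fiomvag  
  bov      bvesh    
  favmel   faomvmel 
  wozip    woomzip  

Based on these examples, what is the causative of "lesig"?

leomsig

"lesig" has 2 vowels. The stems with 2 vowels (zinav → ziomnav, wozip → woomzip, fivag → fiomvag) insert -om- after the first vowel.
The other pattern: stems with 1 vowel delete the last vowel and add -esh.
So lesig → leomsig.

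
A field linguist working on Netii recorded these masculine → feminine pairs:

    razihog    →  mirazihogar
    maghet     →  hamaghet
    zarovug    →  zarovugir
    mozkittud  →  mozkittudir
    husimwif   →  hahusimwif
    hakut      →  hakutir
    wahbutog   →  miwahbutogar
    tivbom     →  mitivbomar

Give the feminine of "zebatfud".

razihog and zarovug both end in -g yet inflect differently (mirazihogar, zarovugir), so the final letter is not what conditions the rule; the last vowel is.
"zebatfud" has last vowel 'u'. The stems whose last vowel is 'u' (zarovug → zarovugir, mozkittud → mozkittudir, hakut → hakutir) add -ir.
The other patterns: stems whose last vowel is 'o' add mi- … -ar around the stem; stems whose last vowel is 'e' or 'i' add the prefix ha-.
So zebatfud → zebatfudir.

zebatfudir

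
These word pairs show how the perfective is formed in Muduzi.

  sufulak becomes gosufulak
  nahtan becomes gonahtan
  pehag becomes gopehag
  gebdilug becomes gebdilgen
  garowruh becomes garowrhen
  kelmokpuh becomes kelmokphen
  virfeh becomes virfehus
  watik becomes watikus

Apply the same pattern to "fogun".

pehag and gebdilug both end in -g yet inflect differently (gopehag, gebdilgen), so the final letter is not what conditions the rule; the last vowel is.
"fogun" has last vowel 'u'. The stems whose last vowel is 'u' (gebdilug → gebdilgen, garowruh → garowrhen, kelmokpuh → kelmokphen) delete the last vowel and add -en.
The other patterns: stems whose last vowel is 'a' add the prefix go-; stems whose last vowel is 'e' or 'i' add -us.
So fogun → fognen.

fognen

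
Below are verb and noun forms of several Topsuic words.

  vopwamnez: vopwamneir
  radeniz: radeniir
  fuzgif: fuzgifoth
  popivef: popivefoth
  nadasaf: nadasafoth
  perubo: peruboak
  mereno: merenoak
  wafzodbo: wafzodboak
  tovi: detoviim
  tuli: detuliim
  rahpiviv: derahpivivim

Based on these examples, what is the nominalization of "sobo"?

soboak

radeniz and fuzgif both have last vowel 'i' yet inflect differently (radeniir, fuzgifoth), so the last vowel is not what conditions the rule; the final letter is.
"sobo" ends in -o. The stems ending in -o (perubo → peruboak, mereno → merenoak, wafzodbo → wafzodboak) add -ak.
So sobo → soboak.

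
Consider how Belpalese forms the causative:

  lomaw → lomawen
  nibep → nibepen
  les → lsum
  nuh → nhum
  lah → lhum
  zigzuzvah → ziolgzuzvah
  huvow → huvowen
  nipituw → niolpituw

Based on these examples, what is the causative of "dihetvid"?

huvow and nipituw both end in -w yet inflect differently (huvowen, niolpituw), so the final letter is not what conditions the rule; the number of vowels is.
"dihetvid" has 3 vowels. The stems with 3 vowels (nipituw → niolpituw, zigzuzvah → ziolgzuzvah) insert -ol- after the first vowel.
The other patterns: stems with 1 vowel delete the last vowel and add -um; stems with 2 vowels add -en.
So dihetvid → diolhetvid.

diolhetvid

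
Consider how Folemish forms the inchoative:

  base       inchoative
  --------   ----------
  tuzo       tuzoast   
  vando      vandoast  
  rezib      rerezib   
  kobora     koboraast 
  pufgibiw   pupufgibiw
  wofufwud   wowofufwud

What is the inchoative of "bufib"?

rezib and tuzo both have 2 vowels yet inflect differently (rerezib, tuzoast), so the number of vowels is not what conditions the rule; whether the stem ends in a vowel or a consonant is.
"bufib" ends in a consonant. The stems ending in a consonant (rezib → rerezib, pufgibiw → pupufgibiw, wofufwud → wowofufwud) repeat the first consonant+vowel as a prefix.
So bufib → bubufib.

bubufib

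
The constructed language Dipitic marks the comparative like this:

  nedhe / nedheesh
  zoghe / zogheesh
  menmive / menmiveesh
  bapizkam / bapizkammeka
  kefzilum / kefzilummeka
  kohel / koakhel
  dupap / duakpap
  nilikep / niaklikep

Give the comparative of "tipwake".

"tipwake" ends in -e. The stems ending in -e (nedhe → nedheesh, zoghe → zogheesh, menmive → menmiveesh) add -esh.
The other patterns: stems ending in -m double the final consonant and add -eka; stems ending in -l or -p insert -ak- after the first vowel.
So tipwake → tipwakeesh.

tipwakeesh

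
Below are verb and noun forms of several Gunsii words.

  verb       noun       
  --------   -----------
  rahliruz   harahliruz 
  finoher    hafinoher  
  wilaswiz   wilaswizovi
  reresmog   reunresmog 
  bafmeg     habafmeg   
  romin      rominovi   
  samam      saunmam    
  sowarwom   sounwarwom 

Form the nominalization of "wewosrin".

wewosrinovi

"wewosrin" has last vowel 'i'. The stems whose last vowel is 'i' (romin → rominovi, wilaswiz → wilaswizovi) add -ovi.
The other patterns: stems whose last vowel is 'e' or 'u' add the prefix ha-; stems whose last vowel is 'a' or 'o' insert -un- after the first vowel.
So wewosrin → wewosrinovi.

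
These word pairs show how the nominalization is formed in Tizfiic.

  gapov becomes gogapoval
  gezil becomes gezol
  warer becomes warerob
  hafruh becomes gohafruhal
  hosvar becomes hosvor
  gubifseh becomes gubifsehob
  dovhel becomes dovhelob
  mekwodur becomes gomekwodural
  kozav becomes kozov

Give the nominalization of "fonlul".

gofonlulal

"fonlul" has last vowel 'u'. The stems whose last vowel is 'u' (mekwodur → gomekwodural, hafruh → gohafruhal) add go- … -al around the stem.
So fonlul → gofonlulal.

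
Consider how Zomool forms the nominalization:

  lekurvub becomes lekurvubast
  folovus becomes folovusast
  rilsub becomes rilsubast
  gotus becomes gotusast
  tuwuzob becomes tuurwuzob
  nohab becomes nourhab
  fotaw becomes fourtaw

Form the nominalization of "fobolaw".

"fobolaw" has last vowel 'a'. The stems whose last vowel is 'a' (nohab → nourhab, fotaw → fourtaw) insert -ur- after the first vowel.
The other pattern: stems whose last vowel is 'u' add -ast.
So fobolaw → fourbolaw.

fourbolaw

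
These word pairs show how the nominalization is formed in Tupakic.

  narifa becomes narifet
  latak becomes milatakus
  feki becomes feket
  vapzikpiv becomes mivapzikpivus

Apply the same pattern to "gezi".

feki and vapzikpiv both have last vowel 'i' yet inflect differently (feket, mivapzikpivus), so the last vowel is not what conditions the rule; whether the stem ends in a vowel or a consonant is.
"gezi" ends in a vowel. The stems ending in a vowel (feki → feket, narifa → narifet) drop the final letter and add -et.
The other pattern: stems ending in a consonant add mi- … -us around the stem.
So gezi → gezet.

gezet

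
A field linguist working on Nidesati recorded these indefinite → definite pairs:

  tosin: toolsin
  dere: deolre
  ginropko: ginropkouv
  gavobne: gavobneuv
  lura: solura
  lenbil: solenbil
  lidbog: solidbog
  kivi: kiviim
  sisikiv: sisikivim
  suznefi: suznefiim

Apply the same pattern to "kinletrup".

dere and gavobne both end in -e yet inflect differently (deolre, gavobneuv), so the final letter is not what conditions the rule; the first letter is.
"kinletrup" begins with k-. The one such stem in the data (kivi → kiviim) adds -im, so the same rule applies.
So kinletrup → kinletrupim.

kinletrupim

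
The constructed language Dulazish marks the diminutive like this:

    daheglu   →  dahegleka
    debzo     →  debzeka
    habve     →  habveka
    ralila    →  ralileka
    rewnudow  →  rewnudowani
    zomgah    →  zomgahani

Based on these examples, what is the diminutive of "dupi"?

dupeka

"dupi" ends in a vowel. The stems ending in a vowel (daheglu → dahegleka, debzo → debzeka, habve → habveka) drop the final letter and add -eka.
So dupi → dupeka.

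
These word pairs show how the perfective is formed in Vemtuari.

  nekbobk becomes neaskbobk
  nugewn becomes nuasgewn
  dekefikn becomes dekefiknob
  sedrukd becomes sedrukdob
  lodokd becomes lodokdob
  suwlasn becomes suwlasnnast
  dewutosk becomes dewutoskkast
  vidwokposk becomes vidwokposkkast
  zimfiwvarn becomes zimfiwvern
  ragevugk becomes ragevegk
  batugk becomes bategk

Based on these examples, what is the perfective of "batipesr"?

batipesrrast

nugewn and dekefikn both end in -n yet inflect differently (nuasgewn, dekefiknob), so the final letter is not what conditions the rule; the second-to-last letter is.
"batipesr" has second-to-last letter 's'. The stems whose second-to-last letter is 's' (suwlasn → suwlasnnast, dewutosk → dewutoskkast, vidwokposk → vidwokposkkast) double the final consonant and add -ast.
So batipesr → batipesrrast.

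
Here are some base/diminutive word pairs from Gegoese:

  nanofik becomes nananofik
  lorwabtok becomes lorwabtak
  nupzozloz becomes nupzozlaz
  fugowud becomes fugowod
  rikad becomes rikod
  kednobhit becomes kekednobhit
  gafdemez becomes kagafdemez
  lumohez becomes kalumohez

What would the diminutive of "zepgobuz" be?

zepgoboz

lorwabtok and nanofik both end in -k yet inflect differently (lorwabtak, nananofik), so the final letter is not what conditions the rule; the last vowel is.
"zepgobuz" has last vowel 'u'. The one such stem in the data (fugowud → fugowod) changes the last vowel to 'o' (as does rikad), so the same rule applies.
The other patterns: stems whose last vowel is 'o' change the last vowel to 'a'; stems whose last vowel is 'i' repeat the first consonant+vowel as a prefix; stems whose last vowel is 'e' add the prefix ka-.
So zepgobuz → zepgoboz.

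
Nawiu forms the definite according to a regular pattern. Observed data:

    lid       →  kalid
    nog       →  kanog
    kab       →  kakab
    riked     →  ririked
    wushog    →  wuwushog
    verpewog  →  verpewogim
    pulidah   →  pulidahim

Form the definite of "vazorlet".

vazorletim

lid and riked both end in -d yet inflect differently (kalid, ririked), so the final letter is not what conditions the rule; the number of vowels is.
"vazorlet" has 3 vowels. The stems with 3 vowels (verpewog → verpewogim, pulidah → pulidahim) add -im.
So vazorlet → vazorletim.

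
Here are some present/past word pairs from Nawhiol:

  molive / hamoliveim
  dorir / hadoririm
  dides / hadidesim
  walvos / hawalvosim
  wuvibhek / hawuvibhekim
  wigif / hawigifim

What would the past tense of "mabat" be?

Every pair shown (molive → hamoliveim, dorir → hadoririm, dides → hadidesim, …) follows the same rule: add ha- … -im around the stem.
So mabat → hamabatim.

hamabatim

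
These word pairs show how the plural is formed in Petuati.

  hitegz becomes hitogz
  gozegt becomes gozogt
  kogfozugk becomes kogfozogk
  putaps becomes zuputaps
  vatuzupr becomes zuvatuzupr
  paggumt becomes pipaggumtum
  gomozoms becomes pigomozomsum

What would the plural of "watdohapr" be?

zuwatdohapr

gozegt and paggumt both end in -t yet inflect differently (gozogt, pipaggumtum), so the final letter is not what conditions the rule; the second-to-last letter is.
"watdohapr" has second-to-last letter 'p'. The stems whose second-to-last letter is 'p' (putaps → zuputaps, vatuzupr → zuvatuzupr) add the prefix zu-.
So watdohapr → zuwatdohapr.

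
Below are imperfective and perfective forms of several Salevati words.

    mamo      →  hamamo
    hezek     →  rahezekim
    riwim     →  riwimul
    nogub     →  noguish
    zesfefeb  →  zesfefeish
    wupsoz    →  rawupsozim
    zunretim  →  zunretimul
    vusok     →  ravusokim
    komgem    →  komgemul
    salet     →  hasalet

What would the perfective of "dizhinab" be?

hezek and komgem both have last vowel 'e' yet inflect differently (rahezekim, komgemul), so the last vowel is not what conditions the rule; the final letter is.
"dizhinab" ends in -b. The stems ending in -b (nogub → noguish, zesfefeb → zesfefeish) drop the final letter and add -ish.
So dizhinab → dizhinaish.

dizhinaish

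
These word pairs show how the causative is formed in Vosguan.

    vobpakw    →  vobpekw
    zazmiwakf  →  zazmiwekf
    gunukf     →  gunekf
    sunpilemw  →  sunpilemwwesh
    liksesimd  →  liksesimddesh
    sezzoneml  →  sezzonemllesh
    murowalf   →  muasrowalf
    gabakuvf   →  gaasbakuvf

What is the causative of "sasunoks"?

"sasunoks" has second-to-last letter 'k'. The stems whose second-to-last letter is 'k' (vobpakw → vobpekw, zazmiwakf → zazmiwekf, gunukf → gunekf) change the last vowel to 'e'.
The other patterns: stems whose second-to-last letter is 'm' double the final consonant and add -esh; stems whose second-to-last letter is 'l' or 'v' insert -as- after the first vowel.
So sasunoks → sasuneks.

sasuneks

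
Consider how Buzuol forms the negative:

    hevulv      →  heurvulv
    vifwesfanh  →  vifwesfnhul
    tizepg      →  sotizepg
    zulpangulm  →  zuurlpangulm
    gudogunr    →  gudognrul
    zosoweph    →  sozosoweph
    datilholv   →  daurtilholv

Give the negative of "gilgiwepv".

sogilgiwepv

"gilgiwepv" has second-to-last letter 'p'. The stems whose second-to-last letter is 'p' (tizepg → sotizepg, zosoweph → sozosoweph) add the prefix so-.
So gilgiwepv → sogilgiwepv.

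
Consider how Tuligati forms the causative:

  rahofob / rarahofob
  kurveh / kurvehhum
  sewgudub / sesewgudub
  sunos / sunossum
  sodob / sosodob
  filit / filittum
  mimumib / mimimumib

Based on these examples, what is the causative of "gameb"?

gagameb

sodob and sunos both have last vowel 'o' yet inflect differently (sosodob, sunossum), so the last vowel is not what conditions the rule; the final letter is.
"gameb" ends in -b. The stems ending in -b (sodob → sosodob, mimumib → mimimumib, sewgudub → sesewgudub) repeat the first consonant+vowel as a prefix.
The other pattern: stems ending in -h, -s or -t double the final consonant and add -um.
So gameb → gagameb.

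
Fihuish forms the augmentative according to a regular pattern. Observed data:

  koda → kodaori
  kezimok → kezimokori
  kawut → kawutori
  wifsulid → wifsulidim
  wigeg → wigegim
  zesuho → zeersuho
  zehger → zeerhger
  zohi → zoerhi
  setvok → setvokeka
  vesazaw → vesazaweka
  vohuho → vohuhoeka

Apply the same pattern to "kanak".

kanakori

kezimok and setvok both end in -k yet inflect differently (kezimokori, setvokeka), so the final letter is not what conditions the rule; the first letter is.
"kanak" begins with k-. The stems beginning with k- (koda → kodaori, kezimok → kezimokori, kawut → kawutori) add -ori.
The other patterns: stems beginning with w- add -im; stems beginning with z- insert -er- after the first vowel; stems beginning with s- or v- add -eka.
So kanak → kanakori.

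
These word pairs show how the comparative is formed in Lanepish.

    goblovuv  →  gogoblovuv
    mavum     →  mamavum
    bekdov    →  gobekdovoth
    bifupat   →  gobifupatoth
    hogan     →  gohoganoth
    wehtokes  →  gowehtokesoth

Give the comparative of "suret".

gosuretoth

goblovuv and bekdov both end in -v yet inflect differently (gogoblovuv, gobekdovoth), so the final letter is not what conditions the rule; the last vowel is.
"suret" has last vowel 'e'. The one such stem in the data (wehtokes → gowehtokesoth) adds go- … -oth around the stem, so the same rule applies.
So suret → gosuretoth.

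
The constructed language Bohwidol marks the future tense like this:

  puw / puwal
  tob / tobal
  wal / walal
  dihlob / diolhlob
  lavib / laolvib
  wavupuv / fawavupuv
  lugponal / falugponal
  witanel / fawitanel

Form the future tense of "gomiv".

goolmiv

"gomiv" has 2 vowels. The stems with 2 vowels (dihlob → diolhlob, lavib → laolvib) insert -ol- after the first vowel.
The other patterns: stems with 1 vowel add -al; stems with 3 vowels add the prefix fa-.
So gomiv → goolmiv.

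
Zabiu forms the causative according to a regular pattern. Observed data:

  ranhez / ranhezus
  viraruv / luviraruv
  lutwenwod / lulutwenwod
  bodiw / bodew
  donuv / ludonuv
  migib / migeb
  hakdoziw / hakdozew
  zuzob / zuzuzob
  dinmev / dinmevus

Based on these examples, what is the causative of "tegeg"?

"tegeg" has last vowel 'e'. The stems whose last vowel is 'e' (ranhez → ranhezus, dinmev → dinmevus) add -us.
The other patterns: stems whose last vowel is 'i' change the last vowel to 'e'; stems whose last vowel is 'u' add the prefix lu-; stems whose last vowel is 'o' repeat the first consonant+vowel as a prefix.
So tegeg → tegegus.

tegegus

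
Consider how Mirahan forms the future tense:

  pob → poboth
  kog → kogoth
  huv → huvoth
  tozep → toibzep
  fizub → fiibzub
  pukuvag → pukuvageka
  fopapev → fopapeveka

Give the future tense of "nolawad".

nolawadeka

"nolawad" has 3 vowels. The stems with 3 vowels (pukuvag → pukuvageka, fopapev → fopapeveka) add -eka.
The other patterns: stems with 1 vowel add -oth; stems with 2 vowels insert -ib- after the first vowel.
So nolawad → nolawadeka.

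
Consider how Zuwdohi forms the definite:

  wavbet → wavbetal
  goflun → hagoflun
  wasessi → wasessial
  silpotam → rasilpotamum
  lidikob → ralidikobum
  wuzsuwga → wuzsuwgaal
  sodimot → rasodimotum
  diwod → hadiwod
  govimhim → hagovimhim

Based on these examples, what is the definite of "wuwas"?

wuwasal

wavbet and sodimot both end in -t yet inflect differently (wavbetal, rasodimotum), so the final letter is not what conditions the rule; the first letter is.
"wuwas" begins with w-. The stems beginning with w- (wuzsuwga → wuzsuwgaal, wasessi → wasessial, wavbet → wavbetal) add -al.
The other patterns: stems beginning with d- or g- add the prefix ha-; stems beginning with l- or s- add ra- … -um around the stem.
So wuwas → wuwasal.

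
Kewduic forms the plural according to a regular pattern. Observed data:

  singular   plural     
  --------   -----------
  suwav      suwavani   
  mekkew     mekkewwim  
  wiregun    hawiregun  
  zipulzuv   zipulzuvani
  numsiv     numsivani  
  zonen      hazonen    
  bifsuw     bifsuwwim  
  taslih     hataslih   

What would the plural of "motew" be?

motewwim

bifsuw and zipulzuv both have last vowel 'u' yet inflect differently (bifsuwwim, zipulzuvani), so the last vowel is not what conditions the rule; the final letter is.
"motew" ends in -w. The stems ending in -w (mekkew → mekkewwim, bifsuw → bifsuwwim) double the final consonant and add -im.
The other patterns: stems ending in -v add -ani; stems ending in -h or -n add the prefix ha-.
So motew → motewwim.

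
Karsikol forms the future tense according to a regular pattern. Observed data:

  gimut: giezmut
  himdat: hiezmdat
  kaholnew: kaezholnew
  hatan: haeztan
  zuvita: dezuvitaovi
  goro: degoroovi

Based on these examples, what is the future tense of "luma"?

himdat and zuvita both have last vowel 'a' yet inflect differently (hiezmdat, dezuvitaovi), so the last vowel is not what conditions the rule; whether the stem ends in a vowel or a consonant is.
"luma" ends in a vowel. The stems ending in a vowel (zuvita → dezuvitaovi, goro → degoroovi) add de- … -ovi around the stem.
So luma → delumaovi.

delumaovi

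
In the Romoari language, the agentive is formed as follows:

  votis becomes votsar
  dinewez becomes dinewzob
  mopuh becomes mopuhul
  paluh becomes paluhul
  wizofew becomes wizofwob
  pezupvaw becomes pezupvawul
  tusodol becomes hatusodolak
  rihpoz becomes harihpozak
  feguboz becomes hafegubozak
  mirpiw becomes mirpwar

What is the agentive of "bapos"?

"bapos" has last vowel 'o'. The stems whose last vowel is 'o' (tusodol → hatusodolak, feguboz → hafegubozak, rihpoz → harihpozak) add ha- … -ak around the stem.
So bapos → habaposak.

habaposak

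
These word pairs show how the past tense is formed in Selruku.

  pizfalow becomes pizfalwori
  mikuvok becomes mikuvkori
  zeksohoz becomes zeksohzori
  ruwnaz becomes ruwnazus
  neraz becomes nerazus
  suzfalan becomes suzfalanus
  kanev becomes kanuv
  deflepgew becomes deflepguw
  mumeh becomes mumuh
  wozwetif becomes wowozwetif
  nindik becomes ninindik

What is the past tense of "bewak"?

zeksohoz and ruwnaz both end in -z yet inflect differently (zeksohzori, ruwnazus), so the final letter is not what conditions the rule; the last vowel is.
"bewak" has last vowel 'a'. The stems whose last vowel is 'a' (ruwnaz → ruwnazus, neraz → nerazus, suzfalan → suzfalanus) add -us.
The other patterns: stems whose last vowel is 'o' delete the last vowel and add -ori; stems whose last vowel is 'e' change the last vowel to 'u'; stems whose last vowel is 'i' repeat the first consonant+vowel as a prefix.
So bewak → bewakus.

bewakus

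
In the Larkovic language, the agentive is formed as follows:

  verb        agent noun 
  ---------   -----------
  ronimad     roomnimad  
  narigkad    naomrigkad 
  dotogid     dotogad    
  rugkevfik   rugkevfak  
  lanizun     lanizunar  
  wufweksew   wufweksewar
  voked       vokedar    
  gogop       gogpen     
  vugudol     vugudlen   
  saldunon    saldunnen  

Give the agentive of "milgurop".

milgurpen

ronimad and dotogid both end in -d yet inflect differently (roomnimad, dotogad), so the final letter is not what conditions the rule; the last vowel is.
"milgurop" has last vowel 'o'. The stems whose last vowel is 'o' (gogop → gogpen, vugudol → vugudlen, saldunon → saldunnen) delete the last vowel and add -en.
The other patterns: stems whose last vowel is 'a' insert -om- after the first vowel; stems whose last vowel is 'i' change the last vowel to 'a'; stems whose last vowel is 'e' or 'u' add -ar.
So milgurop → milgurpen.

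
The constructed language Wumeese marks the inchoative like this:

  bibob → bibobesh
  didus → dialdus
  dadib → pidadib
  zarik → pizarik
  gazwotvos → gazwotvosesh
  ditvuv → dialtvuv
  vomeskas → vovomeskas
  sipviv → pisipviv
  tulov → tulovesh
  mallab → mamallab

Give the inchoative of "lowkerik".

sipviv and tulov both end in -v yet inflect differently (pisipviv, tulovesh), so the final letter is not what conditions the rule; the last vowel is.
"lowkerik" has last vowel 'i'. The stems whose last vowel is 'i' (sipviv → pisipviv, dadib → pidadib, zarik → pizarik) add the prefix pi-.
So lowkerik → pilowkerik.

pilowkerik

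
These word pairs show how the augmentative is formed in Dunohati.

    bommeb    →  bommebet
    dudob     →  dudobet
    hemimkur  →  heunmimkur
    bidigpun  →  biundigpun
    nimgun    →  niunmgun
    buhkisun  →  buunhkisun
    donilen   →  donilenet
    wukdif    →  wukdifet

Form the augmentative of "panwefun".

"panwefun" has last vowel 'u'. The stems whose last vowel is 'u' (bidigpun → biundigpun, hemimkur → heunmimkur, nimgun → niunmgun) insert -un- after the first vowel.
So panwefun → paunnwefun.

paunnwefun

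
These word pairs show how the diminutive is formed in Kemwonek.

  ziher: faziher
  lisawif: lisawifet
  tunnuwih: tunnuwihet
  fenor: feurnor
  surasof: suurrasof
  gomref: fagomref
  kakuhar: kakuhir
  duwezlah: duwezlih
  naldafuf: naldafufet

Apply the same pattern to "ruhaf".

ruhif

"ruhaf" has last vowel 'a'. The stems whose last vowel is 'a' (duwezlah → duwezlih, kakuhar → kakuhir) change the last vowel to 'i'.
The other patterns: stems whose last vowel is 'o' insert -ur- after the first vowel; stems whose last vowel is 'e' add the prefix fa-; stems whose last vowel is 'i' or 'u' add -et.
So ruhaf → ruhif.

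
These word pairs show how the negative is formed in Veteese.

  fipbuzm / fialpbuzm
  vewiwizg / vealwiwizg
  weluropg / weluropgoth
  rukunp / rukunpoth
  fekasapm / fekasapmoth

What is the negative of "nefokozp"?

nealfokozp

vewiwizg and weluropg both end in -g yet inflect differently (vealwiwizg, weluropgoth), so the final letter is not what conditions the rule; the second-to-last letter is.
"nefokozp" has second-to-last letter 'z'. The stems whose second-to-last letter is 'z' (fipbuzm → fialpbuzm, vewiwizg → vealwiwizg) insert -al- after the first vowel.
So nefokozp → nealfokozp.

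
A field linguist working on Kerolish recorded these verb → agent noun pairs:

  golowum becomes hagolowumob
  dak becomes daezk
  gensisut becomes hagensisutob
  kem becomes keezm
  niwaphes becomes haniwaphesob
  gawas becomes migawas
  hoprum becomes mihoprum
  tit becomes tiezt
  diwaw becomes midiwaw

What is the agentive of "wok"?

woezk

kem and hoprum both end in -m yet inflect differently (keezm, mihoprum), so the final letter is not what conditions the rule; the number of vowels is.
"wok" has 1 vowel. The stems with 1 vowel (dak → daezk, tit → tiezt, kem → keezm) insert -ez- after the first vowel.
So wok → woezk.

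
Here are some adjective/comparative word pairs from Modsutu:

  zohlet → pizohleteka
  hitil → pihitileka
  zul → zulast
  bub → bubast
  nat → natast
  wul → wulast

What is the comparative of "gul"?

hitil and zul both end in -l yet inflect differently (pihitileka, zulast), so the final letter is not what conditions the rule; the number of vowels is.
"gul" has 1 vowel. The stems with 1 vowel (zul → zulast, bub → bubast, nat → natast) add -ast.
So gul → gulast.

gulast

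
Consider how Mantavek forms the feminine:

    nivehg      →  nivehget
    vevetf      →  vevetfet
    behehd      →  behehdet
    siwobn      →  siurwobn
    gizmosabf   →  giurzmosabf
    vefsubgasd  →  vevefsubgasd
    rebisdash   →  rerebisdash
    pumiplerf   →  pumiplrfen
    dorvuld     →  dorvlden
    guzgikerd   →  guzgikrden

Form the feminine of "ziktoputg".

ziktoputget

vevetf and gizmosabf both end in -f yet inflect differently (vevetfet, giurzmosabf), so the final letter is not what conditions the rule; the second-to-last letter is.
"ziktoputg" has second-to-last letter 't'. The one such stem in the data (vevetf → vevetfet) adds -et, so the same rule applies.
The other patterns: stems whose second-to-last letter is 'b' insert -ur- after the first vowel; stems whose second-to-last letter is 's' repeat the first consonant+vowel as a prefix; stems whose second-to-last letter is 'l' or 'r' delete the last vowel and add -en.
So ziktoputg → ziktoputget.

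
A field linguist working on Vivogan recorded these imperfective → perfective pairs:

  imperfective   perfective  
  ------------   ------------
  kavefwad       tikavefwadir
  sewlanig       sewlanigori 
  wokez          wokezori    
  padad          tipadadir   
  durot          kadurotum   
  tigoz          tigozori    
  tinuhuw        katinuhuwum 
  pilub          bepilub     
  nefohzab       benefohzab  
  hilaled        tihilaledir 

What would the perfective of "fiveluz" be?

fiveluzori

hilaled and wokez both have last vowel 'e' yet inflect differently (tihilaledir, wokezori), so the last vowel is not what conditions the rule; the final letter is.
"fiveluz" ends in -z. The stems ending in -z (tigoz → tigozori, wokez → wokezori) add -ori.
So fiveluz → fiveluzori.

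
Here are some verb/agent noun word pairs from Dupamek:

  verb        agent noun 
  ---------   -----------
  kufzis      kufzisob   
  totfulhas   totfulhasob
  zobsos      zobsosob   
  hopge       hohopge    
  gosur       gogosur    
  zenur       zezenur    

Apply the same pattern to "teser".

"teser" ends in -r. The stems ending in -r (gosur → gogosur, zenur → zezenur) repeat the first consonant+vowel as a prefix.
The other pattern: stems ending in -s add -ob.
So teser → teteser.

teteser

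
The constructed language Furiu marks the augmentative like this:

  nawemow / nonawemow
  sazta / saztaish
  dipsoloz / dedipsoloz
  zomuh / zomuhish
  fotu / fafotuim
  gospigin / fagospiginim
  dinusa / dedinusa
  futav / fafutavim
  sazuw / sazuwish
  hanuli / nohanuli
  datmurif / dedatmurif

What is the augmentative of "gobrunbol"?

fagobrunbolim

nawemow and sazuw both end in -w yet inflect differently (nonawemow, sazuwish), so the final letter is not what conditions the rule; the first letter is.
"gobrunbol" begins with g-. The one such stem in the data (gospigin → fagospiginim) adds fa- … -im around the stem, so the same rule applies.
So gobrunbol → fagobrunbolim.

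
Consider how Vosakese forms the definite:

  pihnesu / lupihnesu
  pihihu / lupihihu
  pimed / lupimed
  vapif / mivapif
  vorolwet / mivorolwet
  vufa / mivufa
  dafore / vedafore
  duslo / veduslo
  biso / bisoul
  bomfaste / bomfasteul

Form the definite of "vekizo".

mivekizo

duslo and biso both end in -o yet inflect differently (veduslo, bisoul), so the final letter is not what conditions the rule; the first letter is.
"vekizo" begins with v-. The stems beginning with v- (vapif → mivapif, vorolwet → mivorolwet, vufa → mivufa) add the prefix mi-.
The other patterns: stems beginning with p- add the prefix lu-; stems beginning with d- add the prefix ve-; stems beginning with b- add -ul.
So vekizo → mivekizo.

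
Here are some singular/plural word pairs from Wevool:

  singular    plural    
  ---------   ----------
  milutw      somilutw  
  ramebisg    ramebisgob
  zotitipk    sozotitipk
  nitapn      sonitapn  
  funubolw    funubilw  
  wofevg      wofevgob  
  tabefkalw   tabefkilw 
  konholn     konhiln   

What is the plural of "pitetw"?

sopitetw

"pitetw" has second-to-last letter 't'. The one such stem in the data (milutw → somilutw) adds the prefix so-, so the same rule applies.
The other patterns: stems whose second-to-last letter is 's' or 'v' add -ob; stems whose second-to-last letter is 'l' change the last vowel to 'i'.
So pitetw → sopitetw.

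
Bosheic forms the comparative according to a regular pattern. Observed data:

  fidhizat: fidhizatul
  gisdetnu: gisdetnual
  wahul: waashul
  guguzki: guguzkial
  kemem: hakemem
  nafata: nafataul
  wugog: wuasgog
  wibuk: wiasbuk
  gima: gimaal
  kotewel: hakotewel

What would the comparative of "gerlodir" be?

"gerlodir" begins with g-. The stems beginning with g- (guguzki → guguzkial, gisdetnu → gisdetnual, gima → gimaal) add -al.
The other patterns: stems beginning with f- or n- add -ul; stems beginning with w- insert -as- after the first vowel; stems beginning with k- add the prefix ha-.
So gerlodir → gerlodiral.

gerlodiral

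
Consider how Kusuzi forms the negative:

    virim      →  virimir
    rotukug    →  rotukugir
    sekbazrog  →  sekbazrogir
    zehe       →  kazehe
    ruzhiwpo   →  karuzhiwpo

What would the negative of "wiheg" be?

"wiheg" ends in a consonant. The stems ending in a consonant (virim → virimir, rotukug → rotukugir, sekbazrog → sekbazrogir) add -ir.
The other pattern: stems ending in a vowel add the prefix ka-.
So wiheg → wihegir.

wihegir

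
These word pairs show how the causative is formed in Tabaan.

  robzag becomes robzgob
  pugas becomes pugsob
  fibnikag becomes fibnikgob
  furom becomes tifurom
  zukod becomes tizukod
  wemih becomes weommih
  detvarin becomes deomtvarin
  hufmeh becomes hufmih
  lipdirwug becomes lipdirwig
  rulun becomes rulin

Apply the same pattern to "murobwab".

"murobwab" has last vowel 'a'. The stems whose last vowel is 'a' (robzag → robzgob, pugas → pugsob, fibnikag → fibnikgob) delete the last vowel and add -ob.
So murobwab → murobwbob.

murobwbob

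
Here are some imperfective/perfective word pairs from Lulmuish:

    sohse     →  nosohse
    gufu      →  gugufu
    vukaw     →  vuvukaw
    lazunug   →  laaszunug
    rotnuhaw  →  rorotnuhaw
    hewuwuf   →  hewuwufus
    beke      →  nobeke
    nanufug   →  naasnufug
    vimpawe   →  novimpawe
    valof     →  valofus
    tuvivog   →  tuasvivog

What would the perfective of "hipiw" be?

"hipiw" ends in -w. The stems ending in -w (rotnuhaw → rorotnuhaw, vukaw → vuvukaw) repeat the first consonant+vowel as a prefix.
So hipiw → hihipiw.

hihipiw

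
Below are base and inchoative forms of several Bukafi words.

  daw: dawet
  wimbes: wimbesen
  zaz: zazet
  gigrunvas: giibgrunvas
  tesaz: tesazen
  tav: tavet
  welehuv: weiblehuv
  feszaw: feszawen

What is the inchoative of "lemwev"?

"lemwev" has 2 vowels. The stems with 2 vowels (wimbes → wimbesen, feszaw → feszawen, tesaz → tesazen) add -en.
The other patterns: stems with 1 vowel add -et; stems with 3 vowels insert -ib- after the first vowel.
So lemwev → lemweven.

lemweven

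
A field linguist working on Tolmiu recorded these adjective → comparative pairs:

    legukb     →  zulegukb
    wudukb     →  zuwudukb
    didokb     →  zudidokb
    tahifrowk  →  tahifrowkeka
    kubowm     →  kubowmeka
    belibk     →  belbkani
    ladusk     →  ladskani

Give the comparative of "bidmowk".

"bidmowk" has second-to-last letter 'w'. The stems whose second-to-last letter is 'w' (tahifrowk → tahifrowkeka, kubowm → kubowmeka) add -eka.
The other patterns: stems whose second-to-last letter is 'k' add the prefix zu-; stems whose second-to-last letter is 'b' or 's' delete the last vowel and add -ani.
So bidmowk → bidmowkeka.

bidmowkeka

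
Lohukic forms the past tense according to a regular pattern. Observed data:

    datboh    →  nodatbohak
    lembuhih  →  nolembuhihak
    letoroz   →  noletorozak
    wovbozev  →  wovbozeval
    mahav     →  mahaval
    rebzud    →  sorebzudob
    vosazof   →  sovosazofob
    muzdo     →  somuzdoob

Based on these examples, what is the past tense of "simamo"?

datboh and vosazof both have last vowel 'o' yet inflect differently (nodatbohak, sovosazofob), so the last vowel is not what conditions the rule; the final letter is.
"simamo" ends in -o. The one such stem in the data (muzdo → somuzdoob) adds so- … -ob around the stem, so the same rule applies.
The other patterns: stems ending in -h or -z add no- … -ak around the stem; stems ending in -v add -al.
So simamo → sosimamoob.

sosimamoob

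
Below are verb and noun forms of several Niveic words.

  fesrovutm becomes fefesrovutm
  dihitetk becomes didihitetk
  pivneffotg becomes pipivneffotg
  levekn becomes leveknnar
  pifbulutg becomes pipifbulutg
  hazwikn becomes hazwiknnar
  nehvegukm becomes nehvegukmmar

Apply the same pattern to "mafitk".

fesrovutm and nehvegukm both end in -m yet inflect differently (fefesrovutm, nehvegukmmar), so the final letter is not what conditions the rule; the second-to-last letter is.
"mafitk" has second-to-last letter 't'. The stems whose second-to-last letter is 't' (fesrovutm → fefesrovutm, dihitetk → didihitetk, pivneffotg → pipivneffotg) repeat the first consonant+vowel as a prefix.
So mafitk → mamafitk.

mamafitk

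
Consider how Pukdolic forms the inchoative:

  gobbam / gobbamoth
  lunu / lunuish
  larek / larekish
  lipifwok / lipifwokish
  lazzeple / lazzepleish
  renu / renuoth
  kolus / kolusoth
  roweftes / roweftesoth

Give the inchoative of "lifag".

lifagish

lunu and renu both end in -u yet inflect differently (lunuish, renuoth), so the final letter is not what conditions the rule; the first letter is.
"lifag" begins with l-. The stems beginning with l- (lunu → lunuish, lipifwok → lipifwokish, larek → larekish) add -ish.
So lifag → lifagish.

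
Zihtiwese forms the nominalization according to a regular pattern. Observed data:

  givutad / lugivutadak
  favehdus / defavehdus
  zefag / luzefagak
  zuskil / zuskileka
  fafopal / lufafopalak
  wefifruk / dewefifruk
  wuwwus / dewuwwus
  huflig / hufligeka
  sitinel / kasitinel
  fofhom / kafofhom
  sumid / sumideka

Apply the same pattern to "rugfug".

derugfug

"rugfug" has last vowel 'u'. The stems whose last vowel is 'u' (wuwwus → dewuwwus, favehdus → defavehdus, wefifruk → dewefifruk) add the prefix de-.
So rugfug → derugfug.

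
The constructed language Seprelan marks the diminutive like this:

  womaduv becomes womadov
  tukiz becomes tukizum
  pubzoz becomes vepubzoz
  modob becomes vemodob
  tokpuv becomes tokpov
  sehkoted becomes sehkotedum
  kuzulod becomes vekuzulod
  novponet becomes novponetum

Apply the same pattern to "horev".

"horev" has last vowel 'e'. The stems whose last vowel is 'e' (sehkoted → sehkotedum, novponet → novponetum) add -um.
The other patterns: stems whose last vowel is 'o' add the prefix ve-; stems whose last vowel is 'u' change the last vowel to 'o'.
So horev → horevum.

horevum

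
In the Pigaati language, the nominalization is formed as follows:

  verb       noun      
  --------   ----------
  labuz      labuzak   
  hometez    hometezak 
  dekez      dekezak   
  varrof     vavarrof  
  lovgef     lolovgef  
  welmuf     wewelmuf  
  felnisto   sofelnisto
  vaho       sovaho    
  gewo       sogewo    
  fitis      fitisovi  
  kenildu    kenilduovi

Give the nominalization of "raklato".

soraklato

hometez and lovgef both have last vowel 'e' yet inflect differently (hometezak, lolovgef), so the last vowel is not what conditions the rule; the final letter is.
"raklato" ends in -o. The stems ending in -o (felnisto → sofelnisto, vaho → sovaho, gewo → sogewo) add the prefix so-.
So raklato → soraklato.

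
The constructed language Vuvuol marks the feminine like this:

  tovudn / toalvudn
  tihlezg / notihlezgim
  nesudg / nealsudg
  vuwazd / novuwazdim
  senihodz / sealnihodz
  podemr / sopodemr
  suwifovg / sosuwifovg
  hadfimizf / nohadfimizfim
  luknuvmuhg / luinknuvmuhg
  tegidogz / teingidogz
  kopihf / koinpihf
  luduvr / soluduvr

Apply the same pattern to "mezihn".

meinzihn

tihlezg and nesudg both end in -g yet inflect differently (notihlezgim, nealsudg), so the final letter is not what conditions the rule; the second-to-last letter is.
"mezihn" has second-to-last letter 'h'. The stems whose second-to-last letter is 'h' (kopihf → koinpihf, luknuvmuhg → luinknuvmuhg) insert -in- after the first vowel.
The other patterns: stems whose second-to-last letter is 'z' add no- … -im around the stem; stems whose second-to-last letter is 'd' insert -al- after the first vowel; stems whose second-to-last letter is 'm' or 'v' add the prefix so-.
So mezihn → meinzihn.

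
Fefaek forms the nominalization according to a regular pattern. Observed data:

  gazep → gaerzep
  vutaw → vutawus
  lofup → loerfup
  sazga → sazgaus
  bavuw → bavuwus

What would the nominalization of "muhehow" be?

muhehowus

"muhehow" ends in -w. The stems ending in -w (vutaw → vutawus, bavuw → bavuwus) add -us.
So muhehow → muhehowus.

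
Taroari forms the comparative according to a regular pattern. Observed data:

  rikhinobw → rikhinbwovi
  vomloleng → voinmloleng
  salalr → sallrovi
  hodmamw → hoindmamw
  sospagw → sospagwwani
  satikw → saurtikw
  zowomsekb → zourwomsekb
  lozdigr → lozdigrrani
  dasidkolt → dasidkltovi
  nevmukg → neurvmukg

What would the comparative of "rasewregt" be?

lozdigr and salalr both end in -r yet inflect differently (lozdigrrani, sallrovi), so the final letter is not what conditions the rule; the second-to-last letter is.
"rasewregt" has second-to-last letter 'g'. The stems whose second-to-last letter is 'g' (sospagw → sospagwwani, lozdigr → lozdigrrani) double the final consonant and add -ani.
So rasewregt → rasewregttani.

rasewregttani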